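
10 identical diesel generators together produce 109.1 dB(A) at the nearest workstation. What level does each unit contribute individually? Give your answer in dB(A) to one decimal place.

99.1 dB(A)

Dividing the total intensity by 10 lowers the level by 10·log₁₀ 10 = 10.000 dB: L₁ = 109.1 − 10.000.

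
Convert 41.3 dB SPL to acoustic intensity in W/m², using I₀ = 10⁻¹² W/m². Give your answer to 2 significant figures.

1.3e-08 W/m²

I/I₀ = 10^(41.3/10) = 1.349e+04, so I = 1.349e+04 × 10⁻¹² W/m².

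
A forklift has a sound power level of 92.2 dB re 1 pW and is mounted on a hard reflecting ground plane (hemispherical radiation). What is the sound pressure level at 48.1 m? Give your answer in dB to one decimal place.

50.6 dB

L_p = L_w − 10·log₁₀(2π·r²) with r = 48.1 m.
2π·r² = 1.454e+04 m², 10·log₁₀ of that is 41.625 dB.
L_p = 92.2 − 41.625 = 50.58 dB.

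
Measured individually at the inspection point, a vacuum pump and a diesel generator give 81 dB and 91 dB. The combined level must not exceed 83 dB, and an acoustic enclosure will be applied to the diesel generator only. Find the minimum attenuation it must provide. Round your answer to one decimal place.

12.3 dB

Everything except the diesel generator sums to 10^(81/10) = 1.259e+08 in linear terms, 81.00 dB.
To meet 83 dB overall, the treated diesel generator may contribute at most 10^(83/10) − 1.259e+08 = 7.363e+07, i.e. 78.67 dB.
So the diesel generator must be reduced from 91 to 78.67 dB: IL = 12.33 dB.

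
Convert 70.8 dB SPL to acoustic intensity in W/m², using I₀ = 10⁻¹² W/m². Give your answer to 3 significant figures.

1.20e-05 W/m²

I/I₀ = 10^(70.8/10) = 1.202e+07, so I = 1.202e+07 × 10⁻¹² W/m².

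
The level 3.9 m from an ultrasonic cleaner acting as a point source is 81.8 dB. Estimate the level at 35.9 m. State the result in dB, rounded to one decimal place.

62.5 dB

Point-source attenuation: ΔL = 20·log₁₀(r₂/r₁) = 20·log₁₀(35.9/3.9) = 19.281 dB.
L₂ = 81.8 − 20·log₁₀(35.9/3.9) = 81.8 − 19.281 = 62.52 dB.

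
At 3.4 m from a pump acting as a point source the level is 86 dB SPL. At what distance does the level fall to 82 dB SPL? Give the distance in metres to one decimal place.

The 4.0 dB drop corresponds to a distance ratio of 10^(4.0/20) for a point source.
r₂ = 3.4·10^((86−82)/20) = 3.4·10^(4.0/20) = 5.39 m.

5.4 m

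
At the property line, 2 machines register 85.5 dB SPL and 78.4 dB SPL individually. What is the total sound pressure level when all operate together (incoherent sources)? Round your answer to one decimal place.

Incoherent sources combine by intensity addition: L_total = 10·log₁₀(Σ 10^(L_i/10)).
Σ 10^(L/10) = 10^(85.5/10) + 10^(78.4/10) = 4.240e+08.
L_total = 10·log₁₀(4.240e+08) = 86.27 dB SPL.

86.3 dB SPL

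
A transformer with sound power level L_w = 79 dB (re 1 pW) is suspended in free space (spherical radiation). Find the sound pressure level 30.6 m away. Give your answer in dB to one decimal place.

Free-field spherical radiation: L_p = L_w − 10·log₁₀(4π·r²), r = 30.6 m.
4π·r² = 1.177e+04 m², 10·log₁₀ of that is 40.707 dB.
L_p = 79 − 40.707 = 38.29 dB.

38.3 dB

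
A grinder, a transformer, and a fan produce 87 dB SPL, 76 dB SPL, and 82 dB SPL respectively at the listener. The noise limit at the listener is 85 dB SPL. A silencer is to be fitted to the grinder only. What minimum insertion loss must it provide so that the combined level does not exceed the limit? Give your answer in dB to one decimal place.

6.3 dB

Fixed contribution from the other sources: Σ 10^(L/10) = 10^(76/10) + 10^(82/10) = 1.983e+08 (82.97 dB SPL).
To meet 85 dB SPL overall, the treated grinder may contribute at most 10^(85/10) − 1.983e+08 = 1.179e+08, i.e. 80.72 dB SPL.
So the grinder must be reduced from 87 to 80.72 dB SPL: IL = 6.28 dB.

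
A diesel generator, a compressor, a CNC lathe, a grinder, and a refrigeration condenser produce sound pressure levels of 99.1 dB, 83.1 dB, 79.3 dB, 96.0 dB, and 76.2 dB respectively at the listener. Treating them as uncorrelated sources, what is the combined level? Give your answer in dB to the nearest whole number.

101 dB

Incoherent sources combine by intensity addition: L_total = 10·log₁₀(Σ 10^(L_i/10)).
Σ 10^(L/10) = 10^(99.1/10) + 10^(83.1/10) + 10^(79.3/10) + 10^(96.0/10) + 10^(76.2/10) = 1.244e+10.
L_total = 10·log₁₀(1.244e+10) = 100.95 dB.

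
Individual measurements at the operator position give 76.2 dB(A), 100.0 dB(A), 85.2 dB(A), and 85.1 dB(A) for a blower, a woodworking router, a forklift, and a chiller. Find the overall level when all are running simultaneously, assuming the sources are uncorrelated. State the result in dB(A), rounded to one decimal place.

Incoherent sources combine by intensity addition: L_total = 10·log₁₀(Σ 10^(L_i/10)).
Σ 10^(L/10) = 10^(76.2/10) + 10^(100.0/10) + 10^(85.2/10) + 10^(85.1/10) = 1.070e+10.
L_total = 10·log₁₀(1.070e+10) = 100.29 dB(A).

100.3 dB(A)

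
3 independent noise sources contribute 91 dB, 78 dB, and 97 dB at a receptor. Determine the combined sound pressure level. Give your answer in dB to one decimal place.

98.0 dB

Incoherent sources combine by intensity addition: L_total = 10·log₁₀(Σ 10^(L_i/10)).
Σ 10^(L/10) = 10^(91/10) + 10^(78/10) + 10^(97/10) = 6.334e+09.
L_total = 10·log₁₀(6.334e+09) = 98.02 dB.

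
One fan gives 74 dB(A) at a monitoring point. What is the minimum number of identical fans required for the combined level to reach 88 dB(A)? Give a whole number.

Need L₁ + 10·log₁₀ N ≥ 88, i.e. log₁₀ N ≥ 1.40.
N ≥ 10^(14.0/10) = 25.119, so N = 26.

26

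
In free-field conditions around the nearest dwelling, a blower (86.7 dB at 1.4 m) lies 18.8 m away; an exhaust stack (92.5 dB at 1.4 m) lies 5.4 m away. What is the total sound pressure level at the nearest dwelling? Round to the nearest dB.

Propagate each source to the receiver with L = L_ref − 20·log₁₀(r/r_ref), then add intensities.
blower: 86.7 − 20·log₁₀(18.8/1.4) = 86.7 − 22.56 = 64.14 dB.
exhaust stack: 92.5 − 20·log₁₀(5.4/1.4) = 92.5 − 11.73 = 80.77 dB.
Σ 10^(L/10) = 1.221e+08 → L_total = 10·log₁₀(1.221e+08) = 80.87 dB.

81 dB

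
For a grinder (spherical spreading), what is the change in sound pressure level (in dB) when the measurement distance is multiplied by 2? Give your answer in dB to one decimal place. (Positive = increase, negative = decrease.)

A point source loses 6 dB per doubling of distance; generally ΔL = −20·log₁₀(r₂/r₁).
ΔL = −20·log₁₀(2) = -6.02 dB.

-6.0 dB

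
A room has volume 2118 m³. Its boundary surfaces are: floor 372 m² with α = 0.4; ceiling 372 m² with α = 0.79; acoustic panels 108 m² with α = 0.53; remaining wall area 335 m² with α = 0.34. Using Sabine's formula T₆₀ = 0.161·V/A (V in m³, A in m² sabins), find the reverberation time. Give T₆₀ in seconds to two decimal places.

0.56 s

Total absorption A = 372·0.4 + 372·0.79 + 108·0.53 + 335·0.34 = 613.82 m² sabins.
T₆₀ = 0.161·V/A = 0.161·2118/613.82 = 0.556 s.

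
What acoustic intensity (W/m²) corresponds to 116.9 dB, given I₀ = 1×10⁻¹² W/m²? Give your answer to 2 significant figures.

0.49 W/m²

I/I₀ = 10^(116.9/10) = 4.898e+11, so I = 4.898e+11 × 10⁻¹² W/m².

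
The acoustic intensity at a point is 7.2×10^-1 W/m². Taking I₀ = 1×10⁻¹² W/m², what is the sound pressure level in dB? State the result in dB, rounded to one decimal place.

118.6 dB

I/I₀ = 7.2×10^-1/10⁻¹² = 7.2×10^11, and L = 10·log₁₀(I/I₀).
L = 10·(0.8573 + 11) = 118.57 dB.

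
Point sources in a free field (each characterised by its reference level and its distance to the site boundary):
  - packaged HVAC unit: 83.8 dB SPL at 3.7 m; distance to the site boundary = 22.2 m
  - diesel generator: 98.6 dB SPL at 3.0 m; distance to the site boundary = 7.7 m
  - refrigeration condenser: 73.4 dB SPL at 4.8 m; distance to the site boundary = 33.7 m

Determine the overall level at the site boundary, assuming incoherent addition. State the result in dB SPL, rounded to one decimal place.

Propagate each source to the receiver with L = L_ref − 20·log₁₀(r/r_ref), then add intensities.
packaged HVAC unit: 83.8 − 20·log₁₀(22.2/3.7) = 83.8 − 15.56 = 68.24 dB SPL.
diesel generator: 98.6 − 20·log₁₀(7.7/3.0) = 98.6 − 8.19 = 90.41 dB SPL.
refrigeration condenser: 73.4 − 20·log₁₀(33.7/4.8) = 73.4 − 16.93 = 56.47 dB SPL.
Σ 10^(L/10) = 1.107e+09 → L_total = 10·log₁₀(1.107e+09) = 90.44 dB SPL.

90.4 dB SPL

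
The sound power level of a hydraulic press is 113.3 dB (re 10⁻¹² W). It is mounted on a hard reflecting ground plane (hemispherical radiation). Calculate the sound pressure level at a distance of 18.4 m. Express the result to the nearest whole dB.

80 dB

Free-field hemispherical radiation: L_p = L_w − 10·log₁₀(2π·r²), r = 18.4 m.
2π·r² = 2127 m², 10·log₁₀ of that is 33.278 dB.
L_p = 113.3 − 33.278 = 80.02 dB.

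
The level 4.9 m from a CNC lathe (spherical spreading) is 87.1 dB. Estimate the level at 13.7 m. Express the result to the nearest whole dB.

Spherical spreading from a point source gives a 20·log₁₀(r₂/r₁) drop.
L₂ = 87.1 − 20·log₁₀(13.7/4.9) = 87.1 − 8.930 = 78.17 dB.

78 dB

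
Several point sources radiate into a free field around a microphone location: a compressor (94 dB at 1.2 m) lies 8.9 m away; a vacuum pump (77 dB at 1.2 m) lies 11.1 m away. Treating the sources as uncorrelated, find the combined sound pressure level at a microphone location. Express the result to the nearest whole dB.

Apply inverse-square spreading to bring every level to the receiver, then sum 10^(L/10).
compressor: 94 − 20·log₁₀(8.9/1.2) = 94 − 17.40 = 76.60 dB.
vacuum pump: 77 − 20·log₁₀(11.1/1.2) = 77 − 19.32 = 57.68 dB.
Σ 10^(L/10) = 4.625e+07 → L_total = 10·log₁₀(4.625e+07) = 76.65 dB.

77 dB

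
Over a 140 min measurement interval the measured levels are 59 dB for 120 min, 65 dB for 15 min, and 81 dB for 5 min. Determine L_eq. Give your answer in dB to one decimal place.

67.4 dB

The energy average is taken in the linear domain: L_eq = 10·log₁₀[(Σ tᵢ·10^(Lᵢ/10))/T], T = 140 min.
Σ tᵢ·10^(Lᵢ/10) = 120·10^(59/10) + 15·10^(65/10) + 5·10^(81/10) = 7.722e+08.
L_eq = 10·log₁₀(7.722e+08/140) = 67.42 dB.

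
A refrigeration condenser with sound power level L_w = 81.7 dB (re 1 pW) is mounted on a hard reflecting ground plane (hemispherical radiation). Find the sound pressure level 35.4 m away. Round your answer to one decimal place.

The power spreads over a hemisphere of area 2π·r², so L_p = L_w − 10·log₁₀(2π·r²).
2π·r² = 7874 m², 10·log₁₀ of that is 38.962 dB.
L_p = 81.7 − 38.962 = 42.74 dB.

42.7 dB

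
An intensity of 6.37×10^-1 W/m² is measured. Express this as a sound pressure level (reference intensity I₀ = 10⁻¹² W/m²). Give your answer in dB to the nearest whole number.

118 dB

I/I₀ = 6.37×10^-1/10⁻¹² = 6.37×10^11, and L = 10·log₁₀(I/I₀).
L = 10·(0.8041 + 11) = 118.04 dB.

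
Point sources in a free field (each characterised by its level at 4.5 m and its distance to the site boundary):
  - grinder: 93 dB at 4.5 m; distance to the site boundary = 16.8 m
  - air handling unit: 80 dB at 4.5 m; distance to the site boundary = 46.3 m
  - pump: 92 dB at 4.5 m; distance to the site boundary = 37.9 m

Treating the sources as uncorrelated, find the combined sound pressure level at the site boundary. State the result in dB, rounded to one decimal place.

82.2 dB

Propagate each source to the receiver with L = L_ref − 20·log₁₀(r/r_ref), then add intensities.
grinder: 93 − 20·log₁₀(16.8/4.5) = 93 − 11.44 = 81.56 dB.
air handling unit: 80 − 20·log₁₀(46.3/4.5) = 80 − 20.25 = 59.75 dB.
pump: 92 − 20·log₁₀(37.9/4.5) = 92 − 18.51 = 73.49 dB.
Σ 10^(L/10) = 1.664e+08 → L_total = 10·log₁₀(1.664e+08) = 82.21 dB.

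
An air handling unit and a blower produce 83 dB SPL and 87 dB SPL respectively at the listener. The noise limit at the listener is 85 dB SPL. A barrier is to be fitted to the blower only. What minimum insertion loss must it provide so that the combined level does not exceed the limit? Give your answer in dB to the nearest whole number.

Fixed contribution from the other source: Σ 10^(L/10) = 10^(83/10) = 1.995e+08 (83.00 dB SPL).
The limit corresponds to 10^(85/10) = 3.162e+08; subtracting the fixed part leaves 1.167e+08 for the blower, i.e. 80.67 dB SPL.
So the blower must be reduced from 87 to 80.67 dB SPL: IL = 6.33 dB.

6 dB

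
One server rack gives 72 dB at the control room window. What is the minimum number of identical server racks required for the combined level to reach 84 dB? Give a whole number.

The shortfall is 84 − 72 = 12.0 dB, and N units add 10·log₁₀ N, so need 10·log₁₀ N ≥ 12.0.
N ≥ 10^(12.0/10) = 15.849, so N = 16.

16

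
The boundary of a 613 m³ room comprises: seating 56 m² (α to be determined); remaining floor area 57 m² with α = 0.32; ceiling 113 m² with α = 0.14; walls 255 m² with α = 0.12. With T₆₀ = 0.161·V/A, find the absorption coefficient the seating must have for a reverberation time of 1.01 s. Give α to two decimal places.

From T₆₀ = 0.161·V/A, the target T₆₀ = 1.01 s needs A = 0.161·613/1.01 = 97.72 m².
Absorption from the other surfaces = 57·0.32 + 113·0.14 + 255·0.12 = 64.66 m², so the seating must supply 33.06 m² over 56 m².
α = 33.06/56 = 0.590.

0.59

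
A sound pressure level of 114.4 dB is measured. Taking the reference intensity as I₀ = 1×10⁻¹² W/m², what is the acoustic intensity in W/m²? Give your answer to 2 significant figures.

0.28 W/m²

I/I₀ = 10^(114.4/10) = 2.754e+11, so I = 2.754e+11 × 10⁻¹² W/m².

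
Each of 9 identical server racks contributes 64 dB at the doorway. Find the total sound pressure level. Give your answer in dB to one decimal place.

With 9 equal, uncorrelated contributions the intensity is 9× that of one unit, giving a rise of 10·log₁₀ 9.
L_total = 64 + 10·log₁₀(9) = 64 + 9.542 = 73.54 dB.

73.5 dB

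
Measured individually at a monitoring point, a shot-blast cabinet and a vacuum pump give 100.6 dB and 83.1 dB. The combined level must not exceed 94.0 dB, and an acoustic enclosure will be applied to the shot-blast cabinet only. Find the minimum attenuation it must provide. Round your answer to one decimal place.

The untreated sources together contribute 10^(83.1/10) = 2.042e+08, i.e. 83.10 dB.
The limit corresponds to 10^(94.0/10) = 2.512e+09; subtracting the fixed part leaves 2.308e+09 for the shot-blast cabinet, i.e. 93.63 dB.
So the shot-blast cabinet must be reduced from 100.6 to 93.63 dB: IL = 6.97 dB.

7.0 dB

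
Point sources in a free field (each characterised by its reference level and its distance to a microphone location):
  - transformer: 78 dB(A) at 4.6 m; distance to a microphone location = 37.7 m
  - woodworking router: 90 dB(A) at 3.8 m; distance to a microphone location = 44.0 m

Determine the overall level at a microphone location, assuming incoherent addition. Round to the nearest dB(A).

69 dB(A)

Propagate each source to the receiver with L = L_ref − 20·log₁₀(r/r_ref), then add intensities.
transformer: 78 − 20·log₁₀(37.7/4.6) = 78 − 18.27 = 59.73 dB(A).
woodworking router: 90 − 20·log₁₀(44.0/3.8) = 90 − 21.27 = 68.73 dB(A).
Σ 10^(L/10) = 8.398e+06 → L_total = 10·log₁₀(8.398e+06) = 69.24 dB(A).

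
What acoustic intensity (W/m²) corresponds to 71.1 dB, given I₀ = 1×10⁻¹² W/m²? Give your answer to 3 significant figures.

1.29e-05 W/m²

I/I₀ = 10^(71.1/10) = 1.288e+07, so I = 1.288e+07 × 10⁻¹² W/m².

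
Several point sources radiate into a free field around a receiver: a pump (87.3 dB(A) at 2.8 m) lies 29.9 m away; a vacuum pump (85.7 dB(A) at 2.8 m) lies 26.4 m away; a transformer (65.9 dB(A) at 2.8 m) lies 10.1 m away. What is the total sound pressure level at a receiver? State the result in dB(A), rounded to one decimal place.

First find each source's level at the receiver (point-source: −20·log₁₀(r/r_ref)), then combine on an intensity basis.
pump: 87.3 − 20·log₁₀(29.9/2.8) = 87.3 − 20.57 = 66.73 dB(A).
vacuum pump: 85.7 − 20·log₁₀(26.4/2.8) = 85.7 − 19.49 = 66.21 dB(A).
transformer: 65.9 − 20·log₁₀(10.1/2.8) = 65.9 − 11.14 = 54.76 dB(A).
Σ 10^(L/10) = 9.188e+06 → L_total = 10·log₁₀(9.188e+06) = 69.63 dB(A).

69.6 dB(A)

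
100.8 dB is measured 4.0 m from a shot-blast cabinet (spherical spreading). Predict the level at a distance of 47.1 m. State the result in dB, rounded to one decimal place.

79.4 dB

For a point source, L₂ = L₁ − 20·log₁₀(r₂/r₁).
L₂ = 100.8 − 20·log₁₀(47.1/4.0) = 100.8 − 21.419 = 79.38 dB.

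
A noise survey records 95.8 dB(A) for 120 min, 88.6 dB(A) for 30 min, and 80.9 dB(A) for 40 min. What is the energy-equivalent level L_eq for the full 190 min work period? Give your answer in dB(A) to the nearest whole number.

The energy average is taken in the linear domain: L_eq = 10·log₁₀[(Σ tᵢ·10^(Lᵢ/10))/T], T = 190 min.
Σ tᵢ·10^(Lᵢ/10) = 120·10^(95.8/10) + 30·10^(88.6/10) + 40·10^(80.9/10) = 4.829e+11.
L_eq = 10·log₁₀(4.829e+11/190) = 94.05 dB(A).

94 dB(A)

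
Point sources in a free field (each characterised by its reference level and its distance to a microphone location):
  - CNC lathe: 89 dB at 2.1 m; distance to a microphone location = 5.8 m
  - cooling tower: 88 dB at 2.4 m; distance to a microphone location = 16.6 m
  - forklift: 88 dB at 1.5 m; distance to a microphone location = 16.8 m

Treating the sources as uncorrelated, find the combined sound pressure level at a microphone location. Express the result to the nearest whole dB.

81 dB

Propagate each source to the receiver with L = L_ref − 20·log₁₀(r/r_ref), then add intensities.
CNC lathe: 89 − 20·log₁₀(5.8/2.1) = 89 − 8.82 = 80.18 dB.
cooling tower: 88 − 20·log₁₀(16.6/2.4) = 88 − 16.80 = 71.20 dB.
forklift: 88 − 20·log₁₀(16.8/1.5) = 88 − 20.98 = 67.02 dB.
Σ 10^(L/10) = 1.224e+08 → L_total = 10·log₁₀(1.224e+08) = 80.88 dB.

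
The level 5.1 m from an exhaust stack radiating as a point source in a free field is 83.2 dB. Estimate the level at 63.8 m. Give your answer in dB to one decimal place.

61.3 dB

For a point source, L₂ = L₁ − 20·log₁₀(r₂/r₁).
L₂ = 83.2 − 20·log₁₀(63.8/5.1) = 83.2 − 21.945 = 61.25 dB.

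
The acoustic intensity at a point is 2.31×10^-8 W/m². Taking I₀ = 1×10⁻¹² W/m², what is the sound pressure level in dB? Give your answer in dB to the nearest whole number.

Dividing by I₀ shifts the exponent by 12: I/I₀ = 2.31×10^4.
L = 10·(0.3636 + 4) = 43.64 dB.

44 dB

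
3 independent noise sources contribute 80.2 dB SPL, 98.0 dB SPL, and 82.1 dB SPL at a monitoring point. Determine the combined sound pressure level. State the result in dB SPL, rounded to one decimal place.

98.2 dB SPL

For uncorrelated sources the intensities add, so convert each level to linear form, sum, and take 10·log₁₀ of the total.
Σ 10^(L/10) = 10^(80.2/10) + 10^(98.0/10) + 10^(82.1/10) = 6.576e+09.
L_total = 10·log₁₀(6.576e+09) = 98.18 dB SPL.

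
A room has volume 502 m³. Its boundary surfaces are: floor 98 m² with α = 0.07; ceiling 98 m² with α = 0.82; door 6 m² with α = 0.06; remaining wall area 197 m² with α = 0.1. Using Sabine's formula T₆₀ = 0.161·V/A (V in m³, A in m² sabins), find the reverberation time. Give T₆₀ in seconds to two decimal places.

0.75 s

Summing Sᵢαᵢ: 98·0.07 + 98·0.82 + 6·0.06 + 197·0.1 = 107.28 m².
T₆₀ = 0.161·V/A = 0.161·502/107.28 = 0.753 s.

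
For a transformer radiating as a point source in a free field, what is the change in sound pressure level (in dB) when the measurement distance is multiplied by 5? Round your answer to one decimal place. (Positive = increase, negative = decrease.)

Point-source spreading: ΔL = −20·log₁₀(r₂/r₁).
ΔL = −20·log₁₀(5) = -13.98 dB.

-14.0 dB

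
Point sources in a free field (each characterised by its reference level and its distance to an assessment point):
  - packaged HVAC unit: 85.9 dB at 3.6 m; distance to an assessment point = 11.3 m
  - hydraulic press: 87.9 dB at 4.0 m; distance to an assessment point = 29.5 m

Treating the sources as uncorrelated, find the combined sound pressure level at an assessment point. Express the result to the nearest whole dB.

First find each source's level at the receiver (point-source: −20·log₁₀(r/r_ref)), then combine on an intensity basis.
packaged HVAC unit: 85.9 − 20·log₁₀(11.3/3.6) = 85.9 − 9.94 = 75.96 dB.
hydraulic press: 87.9 − 20·log₁₀(29.5/4.0) = 87.9 − 17.36 = 70.54 dB.
Σ 10^(L/10) = 5.082e+07 → L_total = 10·log₁₀(5.082e+07) = 77.06 dB.

77 dB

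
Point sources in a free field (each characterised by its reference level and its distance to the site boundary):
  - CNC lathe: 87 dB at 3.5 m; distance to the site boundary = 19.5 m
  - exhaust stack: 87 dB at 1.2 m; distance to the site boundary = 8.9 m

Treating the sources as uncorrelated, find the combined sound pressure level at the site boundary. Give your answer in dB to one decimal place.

First find each source's level at the receiver (point-source: −20·log₁₀(r/r_ref)), then combine on an intensity basis.
CNC lathe: 87 − 20·log₁₀(19.5/3.5) = 87 − 14.92 = 72.08 dB.
exhaust stack: 87 − 20·log₁₀(8.9/1.2) = 87 − 17.40 = 69.60 dB.
Σ 10^(L/10) = 2.526e+07 → L_total = 10·log₁₀(2.526e+07) = 74.02 dB.

74.0 dB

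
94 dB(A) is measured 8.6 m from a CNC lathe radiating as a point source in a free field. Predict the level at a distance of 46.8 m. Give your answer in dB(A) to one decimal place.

Spherical spreading from a point source gives a 20·log₁₀(r₂/r₁) drop.
L₂ = 94 − 20·log₁₀(46.8/8.6) = 94 − 14.715 = 79.29 dB(A).

79.3 dB(A)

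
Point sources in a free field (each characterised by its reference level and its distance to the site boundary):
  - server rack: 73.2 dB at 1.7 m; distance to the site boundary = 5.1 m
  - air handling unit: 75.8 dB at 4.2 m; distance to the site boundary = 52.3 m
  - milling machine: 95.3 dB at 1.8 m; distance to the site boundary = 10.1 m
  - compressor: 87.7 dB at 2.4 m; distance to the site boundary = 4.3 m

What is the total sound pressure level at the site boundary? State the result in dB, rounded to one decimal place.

84.7 dB

Apply inverse-square spreading to bring every level to the receiver, then sum 10^(L/10).
server rack: 73.2 − 20·log₁₀(5.1/1.7) = 73.2 − 9.54 = 63.66 dB.
air handling unit: 75.8 − 20·log₁₀(52.3/4.2) = 75.8 − 21.91 = 53.89 dB.
milling machine: 95.3 − 20·log₁₀(10.1/1.8) = 95.3 − 14.98 = 80.32 dB.
compressor: 87.7 − 20·log₁₀(4.3/2.4) = 87.7 − 5.07 = 82.63 dB.
Σ 10^(L/10) = 2.936e+08 → L_total = 10·log₁₀(2.936e+08) = 84.68 dB.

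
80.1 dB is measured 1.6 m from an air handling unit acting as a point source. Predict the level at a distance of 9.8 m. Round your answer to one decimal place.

Point-source attenuation: ΔL = 20·log₁₀(r₂/r₁) = 20·log₁₀(9.8/1.6) = 15.742 dB.
L₂ = 80.1 − 20·log₁₀(9.8/1.6) = 80.1 − 15.742 = 64.36 dB.

64.4 dB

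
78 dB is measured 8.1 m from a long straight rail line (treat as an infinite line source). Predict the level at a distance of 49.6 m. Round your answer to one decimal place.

70.1 dB

Line-source attenuation: ΔL = 10·log₁₀(r₂/r₁) = 10·log₁₀(49.6/8.1) = 7.870 dB.
L₂ = 78 − 10·log₁₀(49.6/8.1) = 78 − 7.870 = 70.13 dB.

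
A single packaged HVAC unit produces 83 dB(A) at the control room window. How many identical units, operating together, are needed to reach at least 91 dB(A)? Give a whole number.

7

The shortfall is 91 − 83 = 8.0 dB, and N units add 10·log₁₀ N, so need 10·log₁₀ N ≥ 8.0.
N ≥ 10^(8.0/10) = 6.310, so N = 7.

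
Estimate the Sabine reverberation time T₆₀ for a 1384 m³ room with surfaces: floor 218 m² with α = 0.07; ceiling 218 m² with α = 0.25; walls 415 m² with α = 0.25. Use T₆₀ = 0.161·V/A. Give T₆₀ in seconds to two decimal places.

A = Σ Sᵢαᵢ = 218·0.07 + 218·0.25 + 415·0.25 = 173.51 m².
T₆₀ = 0.161·V/A = 0.161·1384/173.51 = 1.284 s.

1.28 s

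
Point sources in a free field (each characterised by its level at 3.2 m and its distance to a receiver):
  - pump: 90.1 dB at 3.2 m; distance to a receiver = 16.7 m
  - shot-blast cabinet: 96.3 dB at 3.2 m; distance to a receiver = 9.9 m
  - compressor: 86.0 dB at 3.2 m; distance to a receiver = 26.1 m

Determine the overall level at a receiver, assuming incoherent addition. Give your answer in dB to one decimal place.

Propagate each source to the receiver with L = L_ref − 20·log₁₀(r/r_ref), then add intensities.
pump: 90.1 − 20·log₁₀(16.7/3.2) = 90.1 − 14.35 = 75.75 dB.
shot-blast cabinet: 96.3 − 20·log₁₀(9.9/3.2) = 96.3 − 9.81 = 86.49 dB.
compressor: 86.0 − 20·log₁₀(26.1/3.2) = 86.0 − 18.23 = 67.77 dB.
Σ 10^(L/10) = 4.892e+08 → L_total = 10·log₁₀(4.892e+08) = 86.90 dB.

86.9 dB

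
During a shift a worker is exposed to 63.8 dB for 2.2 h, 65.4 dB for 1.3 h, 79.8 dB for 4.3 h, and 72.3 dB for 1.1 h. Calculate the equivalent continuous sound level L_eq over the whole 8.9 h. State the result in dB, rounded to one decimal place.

76.9 dB

L_eq = 10·log₁₀[(1/T)·Σ tᵢ·10^(Lᵢ/10)] with T = 8.9 h.
Σ tᵢ·10^(Lᵢ/10) = 2.2·10^(63.8/10) + 1.3·10^(65.4/10) + 4.3·10^(79.8/10) + 1.1·10^(72.3/10) = 4.391e+08.
L_eq = 10·log₁₀(4.391e+08/8.9) = 76.93 dB.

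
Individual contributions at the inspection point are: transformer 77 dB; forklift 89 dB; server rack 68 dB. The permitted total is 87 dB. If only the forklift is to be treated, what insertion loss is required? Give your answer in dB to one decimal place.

2.5 dB

Everything except the forklift sums to 10^(77/10) + 10^(68/10) = 5.643e+07 in linear terms, 77.51 dB.
The limit corresponds to 10^(87/10) = 5.012e+08; subtracting the fixed part leaves 4.448e+08 for the forklift, i.e. 86.48 dB.
So the forklift must be reduced from 89 to 86.48 dB: IL = 2.52 dB.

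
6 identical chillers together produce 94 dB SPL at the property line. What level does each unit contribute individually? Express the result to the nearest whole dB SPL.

Dividing the total intensity by 6 lowers the level by 10·log₁₀ 6 = 7.782 dB: L₁ = 94 − 7.782.

86 dB SPL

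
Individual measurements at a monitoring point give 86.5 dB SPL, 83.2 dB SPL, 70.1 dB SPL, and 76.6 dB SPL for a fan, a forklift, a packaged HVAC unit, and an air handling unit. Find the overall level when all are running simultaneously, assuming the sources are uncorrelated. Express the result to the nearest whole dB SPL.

For uncorrelated sources the intensities add, so convert each level to linear form, sum, and take 10·log₁₀ of the total.
Σ 10^(L/10) = 10^(86.5/10) + 10^(83.2/10) + 10^(70.1/10) + 10^(76.6/10) = 7.116e+08.
L_total = 10·log₁₀(7.116e+08) = 88.52 dB SPL.

89 dB SPL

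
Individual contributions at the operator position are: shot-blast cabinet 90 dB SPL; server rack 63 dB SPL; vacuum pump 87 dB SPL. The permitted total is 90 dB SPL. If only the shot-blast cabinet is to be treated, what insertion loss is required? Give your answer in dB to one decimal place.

Fixed contribution from the other sources: Σ 10^(L/10) = 10^(63/10) + 10^(87/10) = 5.032e+08 (87.02 dB SPL).
To meet 90 dB SPL overall, the treated shot-blast cabinet may contribute at most 10^(90/10) − 5.032e+08 = 4.968e+08, i.e. 86.96 dB SPL.
So the shot-blast cabinet must be reduced from 90 to 86.96 dB SPL: IL = 3.04 dB.

3.0 dB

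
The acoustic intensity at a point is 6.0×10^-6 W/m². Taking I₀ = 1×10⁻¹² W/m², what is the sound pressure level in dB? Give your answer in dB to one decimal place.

67.8 dB

Dividing by I₀ shifts the exponent by 12: I/I₀ = 6.0×10^6.
L = 10·(0.7782 + 6) = 67.78 dB.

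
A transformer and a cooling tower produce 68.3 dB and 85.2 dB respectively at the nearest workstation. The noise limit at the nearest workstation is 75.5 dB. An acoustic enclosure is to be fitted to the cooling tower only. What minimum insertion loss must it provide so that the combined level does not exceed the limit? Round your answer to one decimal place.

10.6 dB

Everything except the cooling tower sums to 10^(68.3/10) = 6.761e+06 in linear terms, 68.30 dB.
The limit corresponds to 10^(75.5/10) = 3.548e+07; subtracting the fixed part leaves 2.872e+07 for the cooling tower, i.e. 74.58 dB.
Required insertion loss = 85.2 − 74.58 = 10.62 dB.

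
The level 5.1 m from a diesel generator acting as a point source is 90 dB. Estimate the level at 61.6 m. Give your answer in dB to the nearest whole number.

Spherical spreading from a point source gives a 20·log₁₀(r₂/r₁) drop.
L₂ = 90 − 20·log₁₀(61.6/5.1) = 90 − 21.640 = 68.36 dB.

68 dB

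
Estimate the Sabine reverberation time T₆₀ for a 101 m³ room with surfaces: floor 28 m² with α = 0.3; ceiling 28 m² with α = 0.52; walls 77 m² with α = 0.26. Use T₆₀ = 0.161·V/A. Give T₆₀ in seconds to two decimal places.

Summing Sᵢαᵢ: 28·0.3 + 28·0.52 + 77·0.26 = 42.98 m².
T₆₀ = 0.161·V/A = 0.161·101/42.98 = 0.378 s.

0.38 s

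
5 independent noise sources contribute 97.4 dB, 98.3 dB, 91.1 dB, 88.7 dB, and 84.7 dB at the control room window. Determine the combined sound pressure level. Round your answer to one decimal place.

101.6 dB

For uncorrelated sources the intensities add, so convert each level to linear form, sum, and take 10·log₁₀ of the total.
Σ 10^(L/10) = 10^(97.4/10) + 10^(98.3/10) + 10^(91.1/10) + 10^(88.7/10) + 10^(84.7/10) = 1.458e+10.
L_total = 10·log₁₀(1.458e+10) = 101.64 dB.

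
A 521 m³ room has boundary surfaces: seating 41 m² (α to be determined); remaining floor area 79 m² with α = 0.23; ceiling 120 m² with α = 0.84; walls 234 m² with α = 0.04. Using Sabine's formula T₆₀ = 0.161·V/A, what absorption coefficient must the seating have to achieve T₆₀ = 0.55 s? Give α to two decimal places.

0.59

Required total absorption A = 0.161·521/0.55 = 152.51 m².
Absorption from the other surfaces = 79·0.23 + 120·0.84 + 234·0.04 = 128.33 m², so the seating must supply 24.18 m² over 41 m².
α = 24.18/41 = 0.590.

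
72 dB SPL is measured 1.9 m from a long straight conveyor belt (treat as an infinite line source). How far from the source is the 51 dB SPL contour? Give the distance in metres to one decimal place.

239.2 m

For a line source L₁ − L₂ = 10·log₁₀(r₂/r₁), so r₂ = r₁·10^((L₁−L₂)/10).
r₂ = 1.9·10^((72−51)/10) = 1.9·10^(21.0/10) = 239.20 m.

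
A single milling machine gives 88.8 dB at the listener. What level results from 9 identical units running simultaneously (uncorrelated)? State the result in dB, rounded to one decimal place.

98.3 dB

L_total = L₁ + 10·log₁₀ N for N identical incoherent sources.
L_total = 88.8 + 10·log₁₀(9) = 88.8 + 9.542 = 98.34 dB.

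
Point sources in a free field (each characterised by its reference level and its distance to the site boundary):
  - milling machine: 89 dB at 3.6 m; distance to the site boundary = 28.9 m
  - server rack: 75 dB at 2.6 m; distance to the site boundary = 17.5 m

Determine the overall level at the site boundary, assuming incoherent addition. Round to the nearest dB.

Apply inverse-square spreading to bring every level to the receiver, then sum 10^(L/10).
milling machine: 89 − 20·log₁₀(28.9/3.6) = 89 − 18.09 = 70.91 dB.
server rack: 75 − 20·log₁₀(17.5/2.6) = 75 − 16.56 = 58.44 dB.
Σ 10^(L/10) = 1.302e+07 → L_total = 10·log₁₀(1.302e+07) = 71.15 dB.

71 dB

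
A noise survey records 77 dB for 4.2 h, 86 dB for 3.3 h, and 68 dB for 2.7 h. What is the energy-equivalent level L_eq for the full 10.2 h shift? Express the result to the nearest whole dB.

82 dB

L_eq = 10·log₁₀[(1/T)·Σ tᵢ·10^(Lᵢ/10)] with T = 10.2 h.
Σ tᵢ·10^(Lᵢ/10) = 4.2·10^(77/10) + 3.3·10^(86/10) + 2.7·10^(68/10) = 1.541e+09.
L_eq = 10·log₁₀(1.541e+09/10.2) = 81.79 dB.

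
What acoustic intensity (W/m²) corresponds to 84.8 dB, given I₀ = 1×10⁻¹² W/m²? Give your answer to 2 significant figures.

I = I₀·10^(L/10) = 10⁻¹² × 10^(84.8/10) = 10^(-3.520).

0.00030 W/m²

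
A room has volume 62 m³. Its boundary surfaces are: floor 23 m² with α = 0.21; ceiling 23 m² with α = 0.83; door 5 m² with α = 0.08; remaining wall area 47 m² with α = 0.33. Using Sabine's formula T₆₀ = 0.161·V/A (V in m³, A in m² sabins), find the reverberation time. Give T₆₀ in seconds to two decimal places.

Summing Sᵢαᵢ: 23·0.21 + 23·0.83 + 5·0.08 + 47·0.33 = 39.83 m².
T₆₀ = 0.161·V/A = 0.161·62/39.83 = 0.251 s.

0.25 s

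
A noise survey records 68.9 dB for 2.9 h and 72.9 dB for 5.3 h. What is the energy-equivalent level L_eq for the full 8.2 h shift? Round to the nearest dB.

72 dB

L_eq = 10·log₁₀[(1/T)·Σ tᵢ·10^(Lᵢ/10)] with T = 8.2 h.
Σ tᵢ·10^(Lᵢ/10) = 2.9·10^(68.9/10) + 5.3·10^(72.9/10) = 1.259e+08.
L_eq = 10·log₁₀(1.259e+08/8.2) = 71.86 dB.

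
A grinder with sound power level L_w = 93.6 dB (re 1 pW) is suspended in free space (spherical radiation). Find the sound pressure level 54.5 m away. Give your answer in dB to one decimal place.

L_p = L_w − 10·log₁₀(4π·r²) with r = 54.5 m.
4π·r² = 3.733e+04 m², 10·log₁₀ of that is 45.720 dB.
L_p = 93.6 − 45.720 = 47.88 dB.

47.9 dB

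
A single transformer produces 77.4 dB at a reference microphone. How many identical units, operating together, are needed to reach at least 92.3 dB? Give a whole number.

N identical sources give L₁ + 10·log₁₀ N, so require 10·log₁₀ N ≥ 92.3 − 77.4 = 14.9 dB.
N ≥ 10^(14.9/10) = 30.903, so N = 31.

31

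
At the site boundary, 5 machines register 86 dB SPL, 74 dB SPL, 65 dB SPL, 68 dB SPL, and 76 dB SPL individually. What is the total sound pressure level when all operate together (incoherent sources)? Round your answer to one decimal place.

For uncorrelated sources the intensities add, so convert each level to linear form, sum, and take 10·log₁₀ of the total.
Σ 10^(L/10) = 10^(86/10) + 10^(74/10) + 10^(65/10) + 10^(68/10) + 10^(76/10) = 4.725e+08.
L_total = 10·log₁₀(4.725e+08) = 86.74 dB SPL.

86.7 dB SPL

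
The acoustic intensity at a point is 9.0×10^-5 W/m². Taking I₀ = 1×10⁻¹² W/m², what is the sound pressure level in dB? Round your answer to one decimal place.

79.5 dB

I/I₀ = 9.0×10^-5/10⁻¹² = 9.0×10^7, and L = 10·log₁₀(I/I₀).
L = 10·(0.9542 + 7) = 79.54 dB.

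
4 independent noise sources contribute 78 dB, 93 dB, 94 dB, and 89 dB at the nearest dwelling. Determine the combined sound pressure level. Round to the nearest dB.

97 dB

Incoherent sources combine by intensity addition: L_total = 10·log₁₀(Σ 10^(L_i/10)).
Σ 10^(L/10) = 10^(78/10) + 10^(93/10) + 10^(94/10) + 10^(89/10) = 5.365e+09.
L_total = 10·log₁₀(5.365e+09) = 97.30 dB.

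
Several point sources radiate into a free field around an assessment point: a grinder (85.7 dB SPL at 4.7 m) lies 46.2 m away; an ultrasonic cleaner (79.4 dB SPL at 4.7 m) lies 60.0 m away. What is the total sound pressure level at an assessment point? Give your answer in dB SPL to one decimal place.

Apply inverse-square spreading to bring every level to the receiver, then sum 10^(L/10).
grinder: 85.7 − 20·log₁₀(46.2/4.7) = 85.7 − 19.85 = 65.85 dB SPL.
ultrasonic cleaner: 79.4 − 20·log₁₀(60.0/4.7) = 79.4 − 22.12 = 57.28 dB SPL.
Σ 10^(L/10) = 4.380e+06 → L_total = 10·log₁₀(4.380e+06) = 66.41 dB SPL.

66.4 dB SPL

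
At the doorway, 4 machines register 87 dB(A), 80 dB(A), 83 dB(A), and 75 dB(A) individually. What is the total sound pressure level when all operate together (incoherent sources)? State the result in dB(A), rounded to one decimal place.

89.2 dB(A)

Incoherent sources combine by intensity addition: L_total = 10·log₁₀(Σ 10^(L_i/10)).
Σ 10^(L/10) = 10^(87/10) + 10^(80/10) + 10^(83/10) + 10^(75/10) = 8.323e+08.
L_total = 10·log₁₀(8.323e+08) = 89.20 dB(A).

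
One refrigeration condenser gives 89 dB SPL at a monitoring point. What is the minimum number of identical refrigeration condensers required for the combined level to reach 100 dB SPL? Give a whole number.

13

The shortfall is 100 − 89 = 11.0 dB, and N units add 10·log₁₀ N, so need 10·log₁₀ N ≥ 11.0.
N ≥ 10^(11.0/10) = 12.589, so N = 13.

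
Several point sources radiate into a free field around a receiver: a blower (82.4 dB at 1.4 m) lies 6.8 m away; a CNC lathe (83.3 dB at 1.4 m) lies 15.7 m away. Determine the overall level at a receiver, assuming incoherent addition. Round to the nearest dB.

First find each source's level at the receiver (point-source: −20·log₁₀(r/r_ref)), then combine on an intensity basis.
blower: 82.4 − 20·log₁₀(6.8/1.4) = 82.4 − 13.73 = 68.67 dB.
CNC lathe: 83.3 − 20·log₁₀(15.7/1.4) = 83.3 − 21.00 = 62.30 dB.
Σ 10^(L/10) = 9.066e+06 → L_total = 10·log₁₀(9.066e+06) = 69.57 dB.

70 dB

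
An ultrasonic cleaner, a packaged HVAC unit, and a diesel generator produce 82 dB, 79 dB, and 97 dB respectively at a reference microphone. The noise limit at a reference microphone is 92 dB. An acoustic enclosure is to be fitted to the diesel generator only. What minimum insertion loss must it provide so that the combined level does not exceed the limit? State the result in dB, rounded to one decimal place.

The untreated sources together contribute 10^(82/10) + 10^(79/10) = 2.379e+08, i.e. 83.76 dB.
To meet 92 dB overall, the treated diesel generator may contribute at most 10^(92/10) − 2.379e+08 = 1.347e+09, i.e. 91.29 dB.
So the diesel generator must be reduced from 97 to 91.29 dB: IL = 5.71 dB.

5.7 dB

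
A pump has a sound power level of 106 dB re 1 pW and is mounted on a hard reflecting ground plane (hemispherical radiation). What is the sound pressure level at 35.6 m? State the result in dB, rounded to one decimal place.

Free-field hemispherical radiation: L_p = L_w − 10·log₁₀(2π·r²), r = 35.6 m.
2π·r² = 7963 m², 10·log₁₀ of that is 39.011 dB.
L_p = 106 − 39.011 = 66.99 dB.

67.0 dB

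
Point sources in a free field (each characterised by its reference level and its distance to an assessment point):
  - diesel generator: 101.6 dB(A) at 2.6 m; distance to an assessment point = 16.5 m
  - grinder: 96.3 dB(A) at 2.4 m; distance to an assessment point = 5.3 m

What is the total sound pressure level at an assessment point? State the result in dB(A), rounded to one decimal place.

90.9 dB(A)

Propagate each source to the receiver with L = L_ref − 20·log₁₀(r/r_ref), then add intensities.
diesel generator: 101.6 − 20·log₁₀(16.5/2.6) = 101.6 − 16.05 = 85.55 dB(A).
grinder: 96.3 − 20·log₁₀(5.3/2.4) = 96.3 − 6.88 = 89.42 dB(A).
Σ 10^(L/10) = 1.234e+09 → L_total = 10·log₁₀(1.234e+09) = 90.91 dB(A).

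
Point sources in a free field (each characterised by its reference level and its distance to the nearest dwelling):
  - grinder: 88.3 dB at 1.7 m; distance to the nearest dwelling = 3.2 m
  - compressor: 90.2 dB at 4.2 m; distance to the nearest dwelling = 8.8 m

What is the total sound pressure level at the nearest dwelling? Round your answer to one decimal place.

86.3 dB

Apply inverse-square spreading to bring every level to the receiver, then sum 10^(L/10).
grinder: 88.3 − 20·log₁₀(3.2/1.7) = 88.3 − 5.49 = 82.81 dB.
compressor: 90.2 − 20·log₁₀(8.8/4.2) = 90.2 − 6.42 = 83.78 dB.
Σ 10^(L/10) = 4.293e+08 → L_total = 10·log₁₀(4.293e+08) = 86.33 dB.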